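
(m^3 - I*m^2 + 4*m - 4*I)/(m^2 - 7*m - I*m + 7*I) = (m^2 + 4)/(m - 7)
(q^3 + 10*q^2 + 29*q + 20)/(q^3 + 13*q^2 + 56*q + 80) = (q + 1)/(q + 4)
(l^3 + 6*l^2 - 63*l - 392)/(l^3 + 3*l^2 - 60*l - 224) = (l + 7)/(l + 4)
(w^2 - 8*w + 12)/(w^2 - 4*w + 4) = (w - 6)/(w - 2)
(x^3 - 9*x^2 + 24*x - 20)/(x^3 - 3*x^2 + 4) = (x - 5)/(x + 1)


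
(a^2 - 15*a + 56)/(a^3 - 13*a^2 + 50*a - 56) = (a - 8)/(a^2 - 6*a + 8)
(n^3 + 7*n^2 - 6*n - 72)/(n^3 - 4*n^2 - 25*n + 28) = (n^2 + 3*n - 18)/(n^2 - 8*n + 7)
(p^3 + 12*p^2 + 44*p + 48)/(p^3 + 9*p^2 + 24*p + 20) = (p^2 + 10*p + 24)/(p^2 + 7*p + 10)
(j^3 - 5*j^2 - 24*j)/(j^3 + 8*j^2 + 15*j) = (j - 8)/(j + 5)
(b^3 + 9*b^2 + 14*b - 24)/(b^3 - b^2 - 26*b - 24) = (b^2 + 5*b - 6)/(b^2 - 5*b - 6)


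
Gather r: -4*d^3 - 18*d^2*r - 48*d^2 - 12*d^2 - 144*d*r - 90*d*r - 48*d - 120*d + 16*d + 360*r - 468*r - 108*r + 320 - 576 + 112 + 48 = -4*d^3 - 60*d^2 - 152*d + r*(-18*d^2 - 234*d - 216) - 96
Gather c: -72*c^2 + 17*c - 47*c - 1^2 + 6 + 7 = -72*c^2 - 30*c + 12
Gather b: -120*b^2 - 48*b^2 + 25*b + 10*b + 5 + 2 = -168*b^2 + 35*b + 7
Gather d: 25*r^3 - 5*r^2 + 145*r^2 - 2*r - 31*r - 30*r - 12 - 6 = 25*r^3 + 140*r^2 - 63*r - 18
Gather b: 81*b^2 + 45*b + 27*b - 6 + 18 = 81*b^2 + 72*b + 12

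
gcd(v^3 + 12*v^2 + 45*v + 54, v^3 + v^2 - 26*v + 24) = v + 6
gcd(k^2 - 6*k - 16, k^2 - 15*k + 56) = k - 8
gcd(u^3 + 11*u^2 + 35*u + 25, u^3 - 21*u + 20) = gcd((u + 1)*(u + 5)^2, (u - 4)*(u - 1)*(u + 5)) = u + 5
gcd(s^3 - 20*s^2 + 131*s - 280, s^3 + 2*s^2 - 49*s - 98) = s - 7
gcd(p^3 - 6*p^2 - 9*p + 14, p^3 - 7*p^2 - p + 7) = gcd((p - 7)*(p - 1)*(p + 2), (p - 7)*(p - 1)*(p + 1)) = p^2 - 8*p + 7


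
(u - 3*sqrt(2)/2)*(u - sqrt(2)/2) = u^2 - 2*sqrt(2)*u + 3/2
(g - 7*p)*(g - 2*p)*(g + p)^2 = g^4 - 7*g^3*p - 3*g^2*p^2 + 19*g*p^3 + 14*p^4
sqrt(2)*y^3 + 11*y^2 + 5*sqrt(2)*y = y*(y + 5*sqrt(2))*(sqrt(2)*y + 1)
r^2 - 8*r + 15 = (r - 5)*(r - 3)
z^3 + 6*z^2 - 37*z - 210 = (z - 6)*(z + 5)*(z + 7)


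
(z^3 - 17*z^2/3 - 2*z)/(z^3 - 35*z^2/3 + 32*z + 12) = z/(z - 6)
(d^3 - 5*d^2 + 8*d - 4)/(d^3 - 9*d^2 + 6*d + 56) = (d^3 - 5*d^2 + 8*d - 4)/(d^3 - 9*d^2 + 6*d + 56)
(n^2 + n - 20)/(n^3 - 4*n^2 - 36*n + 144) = (n + 5)/(n^2 - 36)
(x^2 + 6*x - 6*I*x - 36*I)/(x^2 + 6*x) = (x - 6*I)/x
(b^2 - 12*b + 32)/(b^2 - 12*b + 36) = (b^2 - 12*b + 32)/(b^2 - 12*b + 36)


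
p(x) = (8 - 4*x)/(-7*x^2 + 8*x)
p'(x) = (8 - 4*x)*(14*x - 8)/(-7*x^2 + 8*x)^2 - 4/(-7*x^2 + 8*x)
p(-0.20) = -4.68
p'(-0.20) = -24.76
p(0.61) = 2.44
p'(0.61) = -1.18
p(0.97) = 3.51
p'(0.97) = 13.28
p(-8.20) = -0.08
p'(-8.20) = -0.01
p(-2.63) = -0.27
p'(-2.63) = -0.11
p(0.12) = 8.75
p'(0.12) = -69.03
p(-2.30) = -0.31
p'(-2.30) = -0.15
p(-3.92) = -0.17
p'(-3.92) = -0.05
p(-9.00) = -0.07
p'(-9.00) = -0.00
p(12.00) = 0.04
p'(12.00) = 0.00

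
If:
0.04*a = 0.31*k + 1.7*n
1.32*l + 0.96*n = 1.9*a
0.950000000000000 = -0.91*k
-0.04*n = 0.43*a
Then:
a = -0.02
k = -1.04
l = -0.16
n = 0.19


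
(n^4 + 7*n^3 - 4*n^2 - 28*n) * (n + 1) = n^5 + 8*n^4 + 3*n^3 - 32*n^2 - 28*n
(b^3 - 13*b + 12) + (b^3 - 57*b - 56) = 2*b^3 - 70*b - 44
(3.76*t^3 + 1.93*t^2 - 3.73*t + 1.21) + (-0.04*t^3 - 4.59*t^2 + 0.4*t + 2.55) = 3.72*t^3 - 2.66*t^2 - 3.33*t + 3.76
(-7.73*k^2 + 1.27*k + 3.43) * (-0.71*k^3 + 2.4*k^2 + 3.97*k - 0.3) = 5.4883*k^5 - 19.4537*k^4 - 30.0754*k^3 + 15.5929*k^2 + 13.2361*k - 1.029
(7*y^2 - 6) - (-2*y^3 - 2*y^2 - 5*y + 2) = 2*y^3 + 9*y^2 + 5*y - 8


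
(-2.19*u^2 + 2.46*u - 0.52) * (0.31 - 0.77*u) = 1.6863*u^3 - 2.5731*u^2 + 1.163*u - 0.1612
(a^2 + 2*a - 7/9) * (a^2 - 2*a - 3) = a^4 - 70*a^2/9 - 40*a/9 + 7/3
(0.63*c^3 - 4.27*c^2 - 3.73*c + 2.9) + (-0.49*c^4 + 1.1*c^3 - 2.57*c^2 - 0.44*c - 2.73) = -0.49*c^4 + 1.73*c^3 - 6.84*c^2 - 4.17*c + 0.17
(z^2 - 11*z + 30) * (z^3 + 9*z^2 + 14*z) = z^5 - 2*z^4 - 55*z^3 + 116*z^2 + 420*z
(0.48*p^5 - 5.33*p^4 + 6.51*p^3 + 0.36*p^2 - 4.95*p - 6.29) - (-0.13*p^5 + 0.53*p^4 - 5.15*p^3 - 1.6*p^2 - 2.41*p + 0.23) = 0.61*p^5 - 5.86*p^4 + 11.66*p^3 + 1.96*p^2 - 2.54*p - 6.52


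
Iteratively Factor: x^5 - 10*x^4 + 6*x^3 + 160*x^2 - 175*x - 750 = (x + 3)*(x^4 - 13*x^3 + 45*x^2 + 25*x - 250) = (x - 5)*(x + 3)*(x^3 - 8*x^2 + 5*x + 50) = (x - 5)*(x + 2)*(x + 3)*(x^2 - 10*x + 25) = (x - 5)^2*(x + 2)*(x + 3)*(x - 5)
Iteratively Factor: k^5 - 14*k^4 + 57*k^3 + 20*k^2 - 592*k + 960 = (k - 4)*(k^4 - 10*k^3 + 17*k^2 + 88*k - 240) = (k - 4)*(k + 3)*(k^3 - 13*k^2 + 56*k - 80) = (k - 5)*(k - 4)*(k + 3)*(k^2 - 8*k + 16) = (k - 5)*(k - 4)^2*(k + 3)*(k - 4)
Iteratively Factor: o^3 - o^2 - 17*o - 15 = (o - 5)*(o^2 + 4*o + 3) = (o - 5)*(o + 1)*(o + 3)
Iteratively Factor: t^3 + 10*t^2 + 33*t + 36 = (t + 3)*(t^2 + 7*t + 12) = (t + 3)*(t + 4)*(t + 3)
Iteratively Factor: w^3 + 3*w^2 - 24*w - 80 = (w + 4)*(w^2 - w - 20) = (w + 4)^2*(w - 5)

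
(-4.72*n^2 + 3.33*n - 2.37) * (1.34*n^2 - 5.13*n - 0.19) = -6.3248*n^4 + 28.6758*n^3 - 19.3619*n^2 + 11.5254*n + 0.4503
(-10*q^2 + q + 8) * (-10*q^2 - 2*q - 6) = 100*q^4 + 10*q^3 - 22*q^2 - 22*q - 48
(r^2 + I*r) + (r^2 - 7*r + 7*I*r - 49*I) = 2*r^2 - 7*r + 8*I*r - 49*I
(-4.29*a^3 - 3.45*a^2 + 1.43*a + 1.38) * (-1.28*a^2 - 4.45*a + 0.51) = 5.4912*a^5 + 23.5065*a^4 + 11.3342*a^3 - 9.8894*a^2 - 5.4117*a + 0.7038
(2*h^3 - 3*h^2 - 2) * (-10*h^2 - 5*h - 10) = -20*h^5 + 20*h^4 - 5*h^3 + 50*h^2 + 10*h + 20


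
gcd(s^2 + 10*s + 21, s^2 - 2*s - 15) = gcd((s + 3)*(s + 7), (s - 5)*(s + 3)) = s + 3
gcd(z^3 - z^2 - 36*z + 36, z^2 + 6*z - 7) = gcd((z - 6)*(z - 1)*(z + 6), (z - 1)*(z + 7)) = z - 1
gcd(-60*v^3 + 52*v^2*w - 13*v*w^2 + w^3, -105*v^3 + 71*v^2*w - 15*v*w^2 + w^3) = 5*v - w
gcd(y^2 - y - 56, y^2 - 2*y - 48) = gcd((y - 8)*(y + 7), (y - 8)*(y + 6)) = y - 8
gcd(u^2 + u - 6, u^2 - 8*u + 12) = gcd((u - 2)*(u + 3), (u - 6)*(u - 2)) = u - 2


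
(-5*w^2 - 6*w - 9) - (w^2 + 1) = -6*w^2 - 6*w - 10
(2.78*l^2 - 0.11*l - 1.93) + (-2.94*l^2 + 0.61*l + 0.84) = -0.16*l^2 + 0.5*l - 1.09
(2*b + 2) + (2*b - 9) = 4*b - 7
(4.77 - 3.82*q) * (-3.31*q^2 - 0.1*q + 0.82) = 12.6442*q^3 - 15.4067*q^2 - 3.6094*q + 3.9114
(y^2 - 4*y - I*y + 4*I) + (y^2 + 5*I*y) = 2*y^2 - 4*y + 4*I*y + 4*I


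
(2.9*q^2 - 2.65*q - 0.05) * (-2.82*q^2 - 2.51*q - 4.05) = -8.178*q^4 + 0.194*q^3 - 4.9525*q^2 + 10.858*q + 0.2025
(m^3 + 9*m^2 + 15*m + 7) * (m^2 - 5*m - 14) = m^5 + 4*m^4 - 44*m^3 - 194*m^2 - 245*m - 98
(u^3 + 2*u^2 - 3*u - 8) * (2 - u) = -u^4 + 7*u^2 + 2*u - 16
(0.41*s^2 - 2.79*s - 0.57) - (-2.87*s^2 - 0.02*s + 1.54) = 3.28*s^2 - 2.77*s - 2.11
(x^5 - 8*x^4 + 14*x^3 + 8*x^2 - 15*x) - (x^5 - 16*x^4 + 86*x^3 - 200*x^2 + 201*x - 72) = 8*x^4 - 72*x^3 + 208*x^2 - 216*x + 72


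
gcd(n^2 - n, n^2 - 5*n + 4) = n - 1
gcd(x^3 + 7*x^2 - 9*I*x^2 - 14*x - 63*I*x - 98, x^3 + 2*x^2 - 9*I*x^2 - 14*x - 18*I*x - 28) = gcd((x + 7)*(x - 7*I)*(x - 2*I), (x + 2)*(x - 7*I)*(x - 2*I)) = x^2 - 9*I*x - 14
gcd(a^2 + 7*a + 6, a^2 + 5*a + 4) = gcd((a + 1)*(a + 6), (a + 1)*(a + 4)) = a + 1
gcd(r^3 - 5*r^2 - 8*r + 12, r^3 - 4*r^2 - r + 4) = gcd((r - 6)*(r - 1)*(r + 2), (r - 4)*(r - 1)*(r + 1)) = r - 1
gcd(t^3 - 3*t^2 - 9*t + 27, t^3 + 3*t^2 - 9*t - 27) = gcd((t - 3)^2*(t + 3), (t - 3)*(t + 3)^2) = t^2 - 9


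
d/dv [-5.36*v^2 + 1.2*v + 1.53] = 1.2 - 10.72*v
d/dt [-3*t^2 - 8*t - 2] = -6*t - 8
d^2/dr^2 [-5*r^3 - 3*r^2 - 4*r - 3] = -30*r - 6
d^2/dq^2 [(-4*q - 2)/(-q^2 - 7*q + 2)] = 4*((2*q + 1)*(2*q + 7)^2 - 3*(2*q + 5)*(q^2 + 7*q - 2))/(q^2 + 7*q - 2)^3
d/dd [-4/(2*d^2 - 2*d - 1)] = 8*(2*d - 1)/(-2*d^2 + 2*d + 1)^2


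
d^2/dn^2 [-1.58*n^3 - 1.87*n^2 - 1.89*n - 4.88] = -9.48*n - 3.74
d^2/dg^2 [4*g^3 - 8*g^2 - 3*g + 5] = 24*g - 16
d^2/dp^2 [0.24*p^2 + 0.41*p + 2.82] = 0.480000000000000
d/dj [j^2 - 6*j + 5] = 2*j - 6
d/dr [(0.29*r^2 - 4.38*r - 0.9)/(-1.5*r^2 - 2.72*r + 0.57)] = (-7.3588*r^2 - 2.3694*r - 4.9446)/(2.25*r^4 + 8.16*r^3 + 5.6884*r^2 - 3.1008*r + 0.3249)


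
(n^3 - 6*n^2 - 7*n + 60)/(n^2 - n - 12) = n - 5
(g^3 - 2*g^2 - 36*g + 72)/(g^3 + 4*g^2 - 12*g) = (g - 6)/g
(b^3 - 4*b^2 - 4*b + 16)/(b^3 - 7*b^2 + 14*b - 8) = (b + 2)/(b - 1)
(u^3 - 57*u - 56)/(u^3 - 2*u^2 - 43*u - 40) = (u + 7)/(u + 5)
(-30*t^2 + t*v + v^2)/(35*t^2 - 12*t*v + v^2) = (-6*t - v)/(7*t - v)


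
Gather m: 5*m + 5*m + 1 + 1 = 10*m + 2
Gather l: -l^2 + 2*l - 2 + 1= -l^2 + 2*l - 1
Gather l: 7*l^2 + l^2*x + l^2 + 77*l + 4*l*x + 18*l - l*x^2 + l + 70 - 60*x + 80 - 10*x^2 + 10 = l^2*(x + 8) + l*(-x^2 + 4*x + 96) - 10*x^2 - 60*x + 160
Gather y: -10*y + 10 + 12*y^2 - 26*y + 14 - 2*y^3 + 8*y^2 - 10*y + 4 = -2*y^3 + 20*y^2 - 46*y + 28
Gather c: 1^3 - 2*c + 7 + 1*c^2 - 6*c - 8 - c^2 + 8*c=0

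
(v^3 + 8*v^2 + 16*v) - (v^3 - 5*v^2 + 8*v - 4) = 13*v^2 + 8*v + 4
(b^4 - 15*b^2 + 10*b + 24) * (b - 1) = b^5 - b^4 - 15*b^3 + 25*b^2 + 14*b - 24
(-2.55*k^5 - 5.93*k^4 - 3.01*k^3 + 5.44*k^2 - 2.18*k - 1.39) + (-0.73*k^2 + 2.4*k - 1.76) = -2.55*k^5 - 5.93*k^4 - 3.01*k^3 + 4.71*k^2 + 0.22*k - 3.15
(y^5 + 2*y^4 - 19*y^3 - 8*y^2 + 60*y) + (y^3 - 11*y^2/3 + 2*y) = y^5 + 2*y^4 - 18*y^3 - 35*y^2/3 + 62*y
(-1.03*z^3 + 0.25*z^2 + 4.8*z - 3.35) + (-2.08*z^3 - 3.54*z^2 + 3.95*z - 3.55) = -3.11*z^3 - 3.29*z^2 + 8.75*z - 6.9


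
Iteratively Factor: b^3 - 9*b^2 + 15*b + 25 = (b - 5)*(b^2 - 4*b - 5) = (b - 5)^2*(b + 1)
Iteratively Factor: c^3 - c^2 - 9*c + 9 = (c - 1)*(c^2 - 9) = (c - 3)*(c - 1)*(c + 3)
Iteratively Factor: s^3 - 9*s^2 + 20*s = (s - 4)*(s^2 - 5*s) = (s - 5)*(s - 4)*(s)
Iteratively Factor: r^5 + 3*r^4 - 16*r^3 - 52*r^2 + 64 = (r + 4)*(r^4 - r^3 - 12*r^2 - 4*r + 16) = (r - 1)*(r + 4)*(r^3 - 12*r - 16) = (r - 1)*(r + 2)*(r + 4)*(r^2 - 2*r - 8) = (r - 1)*(r + 2)^2*(r + 4)*(r - 4)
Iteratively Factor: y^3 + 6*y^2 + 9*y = (y + 3)*(y^2 + 3*y) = (y + 3)^2*(y)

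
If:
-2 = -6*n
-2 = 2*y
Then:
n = 1/3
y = -1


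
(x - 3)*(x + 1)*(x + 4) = x^3 + 2*x^2 - 11*x - 12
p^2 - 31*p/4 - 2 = (p - 8)*(p + 1/4)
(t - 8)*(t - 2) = t^2 - 10*t + 16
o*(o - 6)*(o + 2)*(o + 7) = o^4 + 3*o^3 - 40*o^2 - 84*o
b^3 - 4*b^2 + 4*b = b*(b - 2)^2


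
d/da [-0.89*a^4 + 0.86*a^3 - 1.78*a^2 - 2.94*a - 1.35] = -3.56*a^3 + 2.58*a^2 - 3.56*a - 2.94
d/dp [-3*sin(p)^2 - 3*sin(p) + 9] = -3*sin(2*p) - 3*cos(p)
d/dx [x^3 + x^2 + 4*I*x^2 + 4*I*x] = 3*x^2 + x*(2 + 8*I) + 4*I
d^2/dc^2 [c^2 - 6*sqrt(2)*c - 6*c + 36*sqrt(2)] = 2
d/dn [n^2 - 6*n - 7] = 2*n - 6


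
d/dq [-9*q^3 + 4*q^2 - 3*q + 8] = -27*q^2 + 8*q - 3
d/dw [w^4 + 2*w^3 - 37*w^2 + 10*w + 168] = 4*w^3 + 6*w^2 - 74*w + 10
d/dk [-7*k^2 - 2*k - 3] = -14*k - 2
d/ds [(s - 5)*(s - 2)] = 2*s - 7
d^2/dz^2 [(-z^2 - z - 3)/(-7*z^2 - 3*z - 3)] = 4*(14*z^3 + 189*z^2 + 63*z - 18)/(343*z^6 + 441*z^5 + 630*z^4 + 405*z^3 + 270*z^2 + 81*z + 27)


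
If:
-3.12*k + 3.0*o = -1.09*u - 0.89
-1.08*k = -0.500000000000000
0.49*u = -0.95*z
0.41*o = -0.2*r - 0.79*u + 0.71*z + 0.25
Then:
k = 0.46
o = 0.704421768707483*z + 0.184814814814815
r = 9.76409863945578*z + 0.87112962962963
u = -1.93877551020408*z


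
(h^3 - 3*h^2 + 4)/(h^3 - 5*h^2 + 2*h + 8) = (h - 2)/(h - 4)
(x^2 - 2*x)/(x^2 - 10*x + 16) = x/(x - 8)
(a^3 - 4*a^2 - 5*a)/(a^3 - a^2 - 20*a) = (a + 1)/(a + 4)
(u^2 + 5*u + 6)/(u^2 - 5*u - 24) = (u + 2)/(u - 8)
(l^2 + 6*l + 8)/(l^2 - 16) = (l + 2)/(l - 4)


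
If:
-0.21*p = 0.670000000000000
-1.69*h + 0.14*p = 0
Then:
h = -0.26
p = -3.19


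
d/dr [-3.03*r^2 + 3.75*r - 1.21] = 3.75 - 6.06*r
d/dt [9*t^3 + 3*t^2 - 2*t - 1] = 27*t^2 + 6*t - 2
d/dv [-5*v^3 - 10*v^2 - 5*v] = -15*v^2 - 20*v - 5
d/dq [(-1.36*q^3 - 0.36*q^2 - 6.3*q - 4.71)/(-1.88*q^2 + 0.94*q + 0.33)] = (2.5568*q^4 - 2.5568*q^3 - 13.5288*q^2 - 17.9472*q + 2.3484)/(3.5344*q^4 - 3.5344*q^3 - 0.3572*q^2 + 0.6204*q + 0.1089)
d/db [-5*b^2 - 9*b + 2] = -10*b - 9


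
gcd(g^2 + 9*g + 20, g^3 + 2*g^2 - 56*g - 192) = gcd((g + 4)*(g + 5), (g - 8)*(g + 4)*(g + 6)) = g + 4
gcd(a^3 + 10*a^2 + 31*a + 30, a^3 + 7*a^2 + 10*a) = a^2 + 7*a + 10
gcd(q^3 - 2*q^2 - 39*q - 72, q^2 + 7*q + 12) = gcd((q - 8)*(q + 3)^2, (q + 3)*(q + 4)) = q + 3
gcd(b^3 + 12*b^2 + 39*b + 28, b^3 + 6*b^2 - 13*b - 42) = b + 7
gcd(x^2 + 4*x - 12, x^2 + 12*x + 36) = x + 6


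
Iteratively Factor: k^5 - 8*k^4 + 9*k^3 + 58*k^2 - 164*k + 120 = (k - 2)*(k^4 - 6*k^3 - 3*k^2 + 52*k - 60) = (k - 2)*(k + 3)*(k^3 - 9*k^2 + 24*k - 20) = (k - 5)*(k - 2)*(k + 3)*(k^2 - 4*k + 4) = (k - 5)*(k - 2)^2*(k + 3)*(k - 2)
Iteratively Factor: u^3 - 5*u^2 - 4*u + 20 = (u + 2)*(u^2 - 7*u + 10) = (u - 5)*(u + 2)*(u - 2)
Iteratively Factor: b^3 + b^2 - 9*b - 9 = (b + 3)*(b^2 - 2*b - 3) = (b - 3)*(b + 3)*(b + 1)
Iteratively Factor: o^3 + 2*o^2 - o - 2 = (o + 1)*(o^2 + o - 2) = (o + 1)*(o + 2)*(o - 1)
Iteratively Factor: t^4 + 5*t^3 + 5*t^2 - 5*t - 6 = (t - 1)*(t^3 + 6*t^2 + 11*t + 6) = (t - 1)*(t + 2)*(t^2 + 4*t + 3) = (t - 1)*(t + 2)*(t + 3)*(t + 1)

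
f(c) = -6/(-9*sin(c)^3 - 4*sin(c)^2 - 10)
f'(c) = -6*(27*sin(c)^2*cos(c) + 8*sin(c)*cos(c))/(-9*sin(c)^3 - 4*sin(c)^2 - 10)^2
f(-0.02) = 0.60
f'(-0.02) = 0.01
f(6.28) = 0.60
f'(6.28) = 0.00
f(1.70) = 0.26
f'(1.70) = 0.05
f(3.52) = 0.59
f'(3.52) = 0.04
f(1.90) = 0.28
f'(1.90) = 0.14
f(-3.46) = 0.56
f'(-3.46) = 0.26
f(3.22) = 0.60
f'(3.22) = -0.03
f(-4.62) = 0.26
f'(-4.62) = 0.04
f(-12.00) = 0.48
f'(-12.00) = -0.39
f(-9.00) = 0.60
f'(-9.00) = 0.07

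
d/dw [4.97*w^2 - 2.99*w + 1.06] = 9.94*w - 2.99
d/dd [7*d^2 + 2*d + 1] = 14*d + 2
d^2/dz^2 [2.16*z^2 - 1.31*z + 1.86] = 4.32000000000000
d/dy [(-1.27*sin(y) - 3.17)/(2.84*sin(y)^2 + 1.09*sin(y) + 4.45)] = (3.6068*sin(y)^2 + 18.0056*sin(y) - 2.1962)*cos(y)/(8.0656*sin(y)^4 + 6.1912*sin(y)^3 + 26.4641*sin(y)^2 + 9.701*sin(y) + 19.8025)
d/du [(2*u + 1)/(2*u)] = -1/(2*u^2)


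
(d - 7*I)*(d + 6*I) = d^2 - I*d + 42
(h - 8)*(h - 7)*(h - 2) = h^3 - 17*h^2 + 86*h - 112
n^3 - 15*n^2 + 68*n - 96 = (n - 8)*(n - 4)*(n - 3)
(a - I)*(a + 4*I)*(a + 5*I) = a^3 + 8*I*a^2 - 11*a + 20*I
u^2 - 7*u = u*(u - 7)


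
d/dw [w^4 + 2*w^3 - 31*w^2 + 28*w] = 4*w^3 + 6*w^2 - 62*w + 28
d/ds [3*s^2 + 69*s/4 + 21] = 6*s + 69/4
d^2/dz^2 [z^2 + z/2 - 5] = 2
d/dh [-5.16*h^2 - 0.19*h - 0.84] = -10.32*h - 0.19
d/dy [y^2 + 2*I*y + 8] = 2*y + 2*I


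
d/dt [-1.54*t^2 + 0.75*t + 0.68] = 0.75 - 3.08*t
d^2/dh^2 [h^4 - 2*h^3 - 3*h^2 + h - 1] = 12*h^2 - 12*h - 6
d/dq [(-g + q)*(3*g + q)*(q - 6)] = -3*g^2 + 4*g*q - 12*g + 3*q^2 - 12*q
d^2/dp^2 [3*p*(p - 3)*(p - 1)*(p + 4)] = 36*p^2 - 78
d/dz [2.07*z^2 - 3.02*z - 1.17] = 4.14*z - 3.02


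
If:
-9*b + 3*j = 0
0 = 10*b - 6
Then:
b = 3/5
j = 9/5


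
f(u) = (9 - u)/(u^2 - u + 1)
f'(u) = (1 - 2*u)*(9 - u)/(u^2 - u + 1)^2 - 1/(u^2 - u + 1)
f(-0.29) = 6.76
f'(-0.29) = 7.05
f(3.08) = 0.80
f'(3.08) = -0.69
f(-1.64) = 2.00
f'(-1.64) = 1.42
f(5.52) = 0.13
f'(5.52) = -0.09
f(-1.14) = 2.95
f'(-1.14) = 2.52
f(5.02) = 0.19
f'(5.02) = -0.13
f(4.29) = 0.31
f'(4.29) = -0.22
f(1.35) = 5.20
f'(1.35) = -6.68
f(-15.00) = 0.10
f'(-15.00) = 0.01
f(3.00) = 0.86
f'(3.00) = -0.76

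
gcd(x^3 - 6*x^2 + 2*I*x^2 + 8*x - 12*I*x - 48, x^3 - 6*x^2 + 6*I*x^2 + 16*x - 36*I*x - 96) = x^2 + x*(-6 - 2*I) + 12*I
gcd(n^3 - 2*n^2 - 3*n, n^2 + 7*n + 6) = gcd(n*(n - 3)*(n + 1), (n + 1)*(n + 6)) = n + 1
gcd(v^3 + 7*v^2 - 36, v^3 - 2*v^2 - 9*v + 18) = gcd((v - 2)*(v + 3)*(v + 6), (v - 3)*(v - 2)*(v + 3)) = v^2 + v - 6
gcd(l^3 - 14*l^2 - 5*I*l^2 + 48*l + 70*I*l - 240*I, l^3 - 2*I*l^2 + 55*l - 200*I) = l - 5*I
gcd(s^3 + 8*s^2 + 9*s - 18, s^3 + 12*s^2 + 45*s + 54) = s^2 + 9*s + 18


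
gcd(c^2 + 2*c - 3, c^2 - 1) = c - 1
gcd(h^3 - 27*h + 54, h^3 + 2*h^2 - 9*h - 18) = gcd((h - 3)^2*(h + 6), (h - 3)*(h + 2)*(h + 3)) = h - 3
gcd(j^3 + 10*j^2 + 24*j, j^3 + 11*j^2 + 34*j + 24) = j^2 + 10*j + 24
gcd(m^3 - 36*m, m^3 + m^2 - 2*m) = m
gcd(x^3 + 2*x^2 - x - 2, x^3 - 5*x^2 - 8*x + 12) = x^2 + x - 2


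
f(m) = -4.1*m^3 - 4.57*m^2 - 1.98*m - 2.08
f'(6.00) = -499.62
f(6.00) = -1064.08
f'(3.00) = -140.10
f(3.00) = -159.85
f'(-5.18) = -284.67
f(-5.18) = 455.42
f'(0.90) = -20.17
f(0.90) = -10.55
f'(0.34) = -6.51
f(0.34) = -3.44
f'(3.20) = -157.18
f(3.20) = -189.56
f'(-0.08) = -1.33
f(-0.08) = -1.95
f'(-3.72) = -138.19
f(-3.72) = 153.11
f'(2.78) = -122.45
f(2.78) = -130.99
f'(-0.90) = -3.72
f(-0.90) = -1.01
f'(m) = -12.3*m^2 - 9.14*m - 1.98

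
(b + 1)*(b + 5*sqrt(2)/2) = b^2 + b + 5*sqrt(2)*b/2 + 5*sqrt(2)/2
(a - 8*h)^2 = a^2 - 16*a*h + 64*h^2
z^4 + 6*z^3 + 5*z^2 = z^2*(z + 1)*(z + 5)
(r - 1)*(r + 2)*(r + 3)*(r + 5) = r^4 + 9*r^3 + 21*r^2 - r - 30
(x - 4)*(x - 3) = x^2 - 7*x + 12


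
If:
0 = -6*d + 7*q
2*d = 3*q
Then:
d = 0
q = 0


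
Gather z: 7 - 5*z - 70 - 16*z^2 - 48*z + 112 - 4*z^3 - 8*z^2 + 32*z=-4*z^3 - 24*z^2 - 21*z + 49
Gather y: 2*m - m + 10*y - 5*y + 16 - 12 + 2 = m + 5*y + 6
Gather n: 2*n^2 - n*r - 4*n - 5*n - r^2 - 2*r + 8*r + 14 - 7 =2*n^2 + n*(-r - 9) - r^2 + 6*r + 7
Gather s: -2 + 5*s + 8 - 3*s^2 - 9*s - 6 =-3*s^2 - 4*s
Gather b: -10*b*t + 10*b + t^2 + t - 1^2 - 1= b*(10 - 10*t) + t^2 + t - 2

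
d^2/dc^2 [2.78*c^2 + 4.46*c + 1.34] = 5.56000000000000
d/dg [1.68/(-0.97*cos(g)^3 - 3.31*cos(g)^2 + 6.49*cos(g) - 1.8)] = (-4.8888*cos(g)^2 - 11.1216*cos(g) + 10.9032)*sin(g)/(0.97*cos(g)^3 + 3.31*cos(g)^2 - 6.49*cos(g) + 1.8)^2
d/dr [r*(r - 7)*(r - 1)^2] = 4*r^3 - 27*r^2 + 30*r - 7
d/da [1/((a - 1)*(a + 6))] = (-2*a - 5)/(a^4 + 10*a^3 + 13*a^2 - 60*a + 36)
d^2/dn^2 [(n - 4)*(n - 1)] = 2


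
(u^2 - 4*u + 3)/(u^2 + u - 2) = (u - 3)/(u + 2)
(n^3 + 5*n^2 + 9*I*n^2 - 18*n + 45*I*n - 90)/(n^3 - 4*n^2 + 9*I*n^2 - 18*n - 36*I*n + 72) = (n + 5)/(n - 4)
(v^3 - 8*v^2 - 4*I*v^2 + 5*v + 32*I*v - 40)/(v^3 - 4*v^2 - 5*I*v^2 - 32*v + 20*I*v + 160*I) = (v + I)/(v + 4)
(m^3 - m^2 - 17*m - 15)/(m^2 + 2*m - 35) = (m^2 + 4*m + 3)/(m + 7)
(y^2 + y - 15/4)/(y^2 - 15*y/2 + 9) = (y + 5/2)/(y - 6)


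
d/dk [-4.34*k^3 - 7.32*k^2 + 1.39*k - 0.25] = -13.02*k^2 - 14.64*k + 1.39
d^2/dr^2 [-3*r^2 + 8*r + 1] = -6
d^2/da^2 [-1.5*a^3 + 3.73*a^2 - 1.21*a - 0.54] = 7.46 - 9.0*a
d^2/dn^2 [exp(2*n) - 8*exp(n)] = 4*(exp(n) - 2)*exp(n)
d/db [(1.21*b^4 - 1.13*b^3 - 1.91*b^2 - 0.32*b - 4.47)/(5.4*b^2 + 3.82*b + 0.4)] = (13.068*b^5 + 7.7646*b^4 - 6.6972*b^3 - 6.9242*b^2 + 46.748*b + 16.9474)/(29.16*b^4 + 41.256*b^3 + 18.9124*b^2 + 3.056*b + 0.16)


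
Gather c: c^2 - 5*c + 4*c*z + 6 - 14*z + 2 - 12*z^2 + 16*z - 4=c^2 + c*(4*z - 5) - 12*z^2 + 2*z + 4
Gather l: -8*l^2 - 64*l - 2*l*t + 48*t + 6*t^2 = -8*l^2 + l*(-2*t - 64) + 6*t^2 + 48*t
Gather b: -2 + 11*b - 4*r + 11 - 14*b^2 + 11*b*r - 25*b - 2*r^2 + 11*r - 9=-14*b^2 + b*(11*r - 14) - 2*r^2 + 7*r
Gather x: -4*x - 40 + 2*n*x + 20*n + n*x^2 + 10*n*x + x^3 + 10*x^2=20*n + x^3 + x^2*(n + 10) + x*(12*n - 4) - 40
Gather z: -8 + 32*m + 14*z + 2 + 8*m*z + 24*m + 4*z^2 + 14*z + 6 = 56*m + 4*z^2 + z*(8*m + 28)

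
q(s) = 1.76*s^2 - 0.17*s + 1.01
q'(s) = 3.52*s - 0.17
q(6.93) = 84.36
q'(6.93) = 24.22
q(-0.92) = 2.66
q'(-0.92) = -3.41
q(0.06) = 1.01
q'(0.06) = 0.04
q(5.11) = 46.10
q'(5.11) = 17.82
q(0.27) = 1.09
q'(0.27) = 0.78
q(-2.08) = 8.98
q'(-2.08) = -7.49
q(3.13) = 17.72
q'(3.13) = 10.85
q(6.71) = 79.11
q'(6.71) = 23.45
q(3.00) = 16.34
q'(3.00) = 10.39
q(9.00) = 142.04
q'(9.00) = 31.51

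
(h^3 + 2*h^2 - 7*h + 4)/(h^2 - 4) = (h^3 + 2*h^2 - 7*h + 4)/(h^2 - 4)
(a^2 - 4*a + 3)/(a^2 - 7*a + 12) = (a - 1)/(a - 4)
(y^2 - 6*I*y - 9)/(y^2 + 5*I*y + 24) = (y - 3*I)/(y + 8*I)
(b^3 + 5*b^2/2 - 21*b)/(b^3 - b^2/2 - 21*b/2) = (b + 6)/(b + 3)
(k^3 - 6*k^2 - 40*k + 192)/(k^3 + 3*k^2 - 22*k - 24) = (k - 8)/(k + 1)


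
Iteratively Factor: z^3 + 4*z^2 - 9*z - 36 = (z - 3)*(z^2 + 7*z + 12) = (z - 3)*(z + 4)*(z + 3)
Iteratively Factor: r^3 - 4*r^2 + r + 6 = (r - 3)*(r^2 - r - 2) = (r - 3)*(r - 2)*(r + 1)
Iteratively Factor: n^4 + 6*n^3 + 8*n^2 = (n)*(n^3 + 6*n^2 + 8*n) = n*(n + 4)*(n^2 + 2*n) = n^2*(n + 4)*(n + 2)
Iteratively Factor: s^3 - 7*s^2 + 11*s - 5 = (s - 1)*(s^2 - 6*s + 5) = (s - 1)^2*(s - 5)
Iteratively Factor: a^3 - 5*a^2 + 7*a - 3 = (a - 3)*(a^2 - 2*a + 1) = (a - 3)*(a - 1)*(a - 1)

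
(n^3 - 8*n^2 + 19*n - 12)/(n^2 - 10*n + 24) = (n^2 - 4*n + 3)/(n - 6)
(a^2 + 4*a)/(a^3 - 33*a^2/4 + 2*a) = 4*(a + 4)/(4*a^2 - 33*a + 8)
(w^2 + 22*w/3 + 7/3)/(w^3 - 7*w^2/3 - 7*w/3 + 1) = (3*w^2 + 22*w + 7)/(3*w^3 - 7*w^2 - 7*w + 3)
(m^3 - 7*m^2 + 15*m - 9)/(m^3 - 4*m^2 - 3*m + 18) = (m - 1)/(m + 2)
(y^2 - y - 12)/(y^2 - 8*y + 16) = (y + 3)/(y - 4)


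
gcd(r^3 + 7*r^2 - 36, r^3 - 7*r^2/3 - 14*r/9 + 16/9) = 1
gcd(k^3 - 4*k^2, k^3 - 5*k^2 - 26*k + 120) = k - 4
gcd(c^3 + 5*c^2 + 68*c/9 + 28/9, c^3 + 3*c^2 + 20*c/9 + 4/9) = c^2 + 8*c/3 + 4/3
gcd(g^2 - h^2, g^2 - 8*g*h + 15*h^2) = 1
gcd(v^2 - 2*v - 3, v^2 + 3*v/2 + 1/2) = v + 1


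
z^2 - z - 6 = (z - 3)*(z + 2)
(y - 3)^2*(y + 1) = y^3 - 5*y^2 + 3*y + 9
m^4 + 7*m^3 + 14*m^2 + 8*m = m*(m + 1)*(m + 2)*(m + 4)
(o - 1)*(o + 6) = o^2 + 5*o - 6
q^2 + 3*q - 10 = (q - 2)*(q + 5)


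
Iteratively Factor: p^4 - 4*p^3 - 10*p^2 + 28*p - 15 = (p + 3)*(p^3 - 7*p^2 + 11*p - 5) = (p - 1)*(p + 3)*(p^2 - 6*p + 5) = (p - 1)^2*(p + 3)*(p - 5)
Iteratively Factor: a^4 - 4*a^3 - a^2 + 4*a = (a - 4)*(a^3 - a) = (a - 4)*(a + 1)*(a^2 - a) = (a - 4)*(a - 1)*(a + 1)*(a)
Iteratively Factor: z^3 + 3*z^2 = (z)*(z^2 + 3*z) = z^2*(z + 3)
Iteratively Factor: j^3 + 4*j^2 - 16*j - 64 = (j + 4)*(j^2 - 16) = (j + 4)^2*(j - 4)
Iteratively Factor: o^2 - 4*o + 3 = (o - 1)*(o - 3)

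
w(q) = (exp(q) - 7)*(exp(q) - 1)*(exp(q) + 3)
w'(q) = (exp(q) - 7)*(exp(q) - 1)*exp(q) + (exp(q) - 7)*(exp(q) + 3)*exp(q) + (exp(q) - 1)*(exp(q) + 3)*exp(q) = (3*exp(2*q) - 10*exp(q) - 17)*exp(q)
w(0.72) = -26.36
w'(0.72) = -51.12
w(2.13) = 119.75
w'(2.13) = 936.42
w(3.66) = 50497.89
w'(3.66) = 160302.98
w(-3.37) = 20.41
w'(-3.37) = -0.60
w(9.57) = 2940647465391.11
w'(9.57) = 8822969400848.27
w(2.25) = 263.68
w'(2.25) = 1500.71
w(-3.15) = 20.26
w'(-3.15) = -0.75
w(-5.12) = 20.90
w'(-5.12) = -0.10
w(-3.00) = 20.14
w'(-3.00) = -0.87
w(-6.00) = 20.96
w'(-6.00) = -0.04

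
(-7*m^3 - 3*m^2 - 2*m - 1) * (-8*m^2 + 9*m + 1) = 56*m^5 - 39*m^4 - 18*m^3 - 13*m^2 - 11*m - 1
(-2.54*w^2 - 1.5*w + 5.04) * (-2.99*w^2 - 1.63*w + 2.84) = 7.5946*w^4 + 8.6252*w^3 - 19.8382*w^2 - 12.4752*w + 14.3136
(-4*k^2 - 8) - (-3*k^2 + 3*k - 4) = -k^2 - 3*k - 4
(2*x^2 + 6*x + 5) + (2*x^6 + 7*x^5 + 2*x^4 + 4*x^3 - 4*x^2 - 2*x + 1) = 2*x^6 + 7*x^5 + 2*x^4 + 4*x^3 - 2*x^2 + 4*x + 6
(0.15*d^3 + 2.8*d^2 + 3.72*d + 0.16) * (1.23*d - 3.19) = 0.1845*d^4 + 2.9655*d^3 - 4.3564*d^2 - 11.67*d - 0.5104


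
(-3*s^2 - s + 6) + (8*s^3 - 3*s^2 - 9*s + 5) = 8*s^3 - 6*s^2 - 10*s + 11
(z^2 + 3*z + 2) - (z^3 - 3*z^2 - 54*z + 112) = -z^3 + 4*z^2 + 57*z - 110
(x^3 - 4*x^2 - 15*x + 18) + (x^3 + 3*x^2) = 2*x^3 - x^2 - 15*x + 18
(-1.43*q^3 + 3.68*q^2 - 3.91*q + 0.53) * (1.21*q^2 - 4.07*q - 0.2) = -1.7303*q^5 + 10.2729*q^4 - 19.4227*q^3 + 15.819*q^2 - 1.3751*q - 0.106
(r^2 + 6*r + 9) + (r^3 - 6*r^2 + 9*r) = r^3 - 5*r^2 + 15*r + 9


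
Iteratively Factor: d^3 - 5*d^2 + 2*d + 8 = (d - 2)*(d^2 - 3*d - 4) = (d - 2)*(d + 1)*(d - 4)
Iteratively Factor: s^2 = (s)*(s)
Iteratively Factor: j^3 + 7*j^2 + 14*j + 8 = (j + 4)*(j^2 + 3*j + 2) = (j + 2)*(j + 4)*(j + 1)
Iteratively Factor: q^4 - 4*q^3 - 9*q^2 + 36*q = (q - 3)*(q^3 - q^2 - 12*q) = (q - 3)*(q + 3)*(q^2 - 4*q) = q*(q - 3)*(q + 3)*(q - 4)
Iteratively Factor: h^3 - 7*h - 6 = (h + 1)*(h^2 - h - 6) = (h + 1)*(h + 2)*(h - 3)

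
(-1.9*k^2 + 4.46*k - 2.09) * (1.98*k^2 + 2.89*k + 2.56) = -3.762*k^4 + 3.3398*k^3 + 3.8872*k^2 + 5.3775*k - 5.3504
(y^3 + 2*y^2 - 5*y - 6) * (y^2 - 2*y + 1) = y^5 - 8*y^3 + 6*y^2 + 7*y - 6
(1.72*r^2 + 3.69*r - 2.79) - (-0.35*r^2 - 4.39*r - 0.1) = 2.07*r^2 + 8.08*r - 2.69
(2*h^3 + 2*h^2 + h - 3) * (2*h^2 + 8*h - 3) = 4*h^5 + 20*h^4 + 12*h^3 - 4*h^2 - 27*h + 9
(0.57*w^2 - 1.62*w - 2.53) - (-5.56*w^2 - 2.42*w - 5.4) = 6.13*w^2 + 0.8*w + 2.87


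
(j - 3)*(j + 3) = j^2 - 9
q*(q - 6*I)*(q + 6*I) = q^3 + 36*q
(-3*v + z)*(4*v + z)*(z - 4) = -12*v^2*z + 48*v^2 + v*z^2 - 4*v*z + z^3 - 4*z^2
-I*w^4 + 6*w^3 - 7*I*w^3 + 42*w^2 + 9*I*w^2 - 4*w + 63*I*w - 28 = (w + 7)*(w + I)*(w + 4*I)*(-I*w + 1)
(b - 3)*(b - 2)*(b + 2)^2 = b^4 - b^3 - 10*b^2 + 4*b + 24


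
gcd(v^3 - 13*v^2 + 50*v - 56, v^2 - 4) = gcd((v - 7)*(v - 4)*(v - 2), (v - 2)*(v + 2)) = v - 2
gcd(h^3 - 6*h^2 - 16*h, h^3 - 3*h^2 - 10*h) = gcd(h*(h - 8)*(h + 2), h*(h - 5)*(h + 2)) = h^2 + 2*h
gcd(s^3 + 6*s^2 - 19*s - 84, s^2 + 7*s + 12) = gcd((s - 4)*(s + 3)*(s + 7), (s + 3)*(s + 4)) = s + 3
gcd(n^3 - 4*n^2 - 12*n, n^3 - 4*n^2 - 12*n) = n^3 - 4*n^2 - 12*n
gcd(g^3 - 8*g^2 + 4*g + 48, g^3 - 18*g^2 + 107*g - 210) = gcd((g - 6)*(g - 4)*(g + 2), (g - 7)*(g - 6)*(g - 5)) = g - 6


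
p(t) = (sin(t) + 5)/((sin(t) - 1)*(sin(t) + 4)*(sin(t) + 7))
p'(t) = -(sin(t) + 5)*cos(t)/((sin(t) - 1)*(sin(t) + 4)*(sin(t) + 7)^2) + cos(t)/((sin(t) - 1)*(sin(t) + 4)*(sin(t) + 7)) - (sin(t) + 5)*cos(t)/((sin(t) - 1)*(sin(t) + 4)^2*(sin(t) + 7)) - (sin(t) + 5)*cos(t)/((sin(t) - 1)^2*(sin(t) + 4)*(sin(t) + 7))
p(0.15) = -0.20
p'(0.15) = -0.20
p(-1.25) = -0.11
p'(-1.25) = -0.01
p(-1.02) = -0.12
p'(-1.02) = -0.02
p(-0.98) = -0.12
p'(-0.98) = -0.02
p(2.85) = -0.24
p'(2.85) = 0.28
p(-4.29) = -1.73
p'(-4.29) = 7.96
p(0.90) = -0.72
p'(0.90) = -1.98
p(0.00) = -0.18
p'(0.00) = -0.14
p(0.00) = -0.18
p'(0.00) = -0.14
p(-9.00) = -0.14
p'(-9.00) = 0.06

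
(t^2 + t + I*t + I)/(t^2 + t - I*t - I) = (t + I)/(t - I)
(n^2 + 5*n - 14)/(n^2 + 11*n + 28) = (n - 2)/(n + 4)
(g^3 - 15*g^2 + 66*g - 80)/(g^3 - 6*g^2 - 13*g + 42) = (g^2 - 13*g + 40)/(g^2 - 4*g - 21)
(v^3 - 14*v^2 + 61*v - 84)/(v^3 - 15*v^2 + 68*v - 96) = (v - 7)/(v - 8)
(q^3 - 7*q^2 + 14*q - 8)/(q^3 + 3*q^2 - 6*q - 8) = (q^2 - 5*q + 4)/(q^2 + 5*q + 4)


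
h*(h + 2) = h^2 + 2*h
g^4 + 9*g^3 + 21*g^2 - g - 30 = (g - 1)*(g + 2)*(g + 3)*(g + 5)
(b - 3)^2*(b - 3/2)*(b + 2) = b^4 - 11*b^3/2 + 3*b^2 + 45*b/2 - 27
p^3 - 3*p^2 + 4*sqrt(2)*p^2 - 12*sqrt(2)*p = p*(p - 3)*(p + 4*sqrt(2))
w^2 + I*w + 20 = (w - 4*I)*(w + 5*I)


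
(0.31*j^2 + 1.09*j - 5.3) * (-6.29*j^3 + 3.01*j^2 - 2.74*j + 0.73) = -1.9499*j^5 - 5.923*j^4 + 35.7685*j^3 - 18.7133*j^2 + 15.3177*j - 3.869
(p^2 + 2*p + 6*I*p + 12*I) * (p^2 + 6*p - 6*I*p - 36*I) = p^4 + 8*p^3 + 48*p^2 + 288*p + 432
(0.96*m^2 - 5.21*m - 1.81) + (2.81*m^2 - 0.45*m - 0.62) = 3.77*m^2 - 5.66*m - 2.43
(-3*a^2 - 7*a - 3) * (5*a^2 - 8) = -15*a^4 - 35*a^3 + 9*a^2 + 56*a + 24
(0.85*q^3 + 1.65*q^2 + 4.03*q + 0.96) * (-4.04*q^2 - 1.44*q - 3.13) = -3.434*q^5 - 7.89*q^4 - 21.3177*q^3 - 14.8461*q^2 - 13.9963*q - 3.0048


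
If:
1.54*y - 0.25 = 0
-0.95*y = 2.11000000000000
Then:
No Solution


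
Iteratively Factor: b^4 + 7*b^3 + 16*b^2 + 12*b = (b + 2)*(b^3 + 5*b^2 + 6*b) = b*(b + 2)*(b^2 + 5*b + 6) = b*(b + 2)*(b + 3)*(b + 2)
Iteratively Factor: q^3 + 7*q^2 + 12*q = (q + 4)*(q^2 + 3*q) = (q + 3)*(q + 4)*(q)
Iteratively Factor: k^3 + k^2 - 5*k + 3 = (k - 1)*(k^2 + 2*k - 3) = (k - 1)*(k + 3)*(k - 1)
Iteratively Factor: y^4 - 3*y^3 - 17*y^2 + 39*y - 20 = (y + 4)*(y^3 - 7*y^2 + 11*y - 5) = (y - 1)*(y + 4)*(y^2 - 6*y + 5) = (y - 1)^2*(y + 4)*(y - 5)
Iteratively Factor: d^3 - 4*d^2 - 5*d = (d - 5)*(d^2 + d) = (d - 5)*(d + 1)*(d)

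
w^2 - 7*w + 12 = (w - 4)*(w - 3)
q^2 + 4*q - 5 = (q - 1)*(q + 5)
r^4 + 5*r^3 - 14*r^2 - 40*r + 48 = (r - 1)*(r + 6)*(r - 2*sqrt(2))*(r + 2*sqrt(2))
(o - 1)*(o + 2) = o^2 + o - 2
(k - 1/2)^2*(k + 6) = k^3 + 5*k^2 - 23*k/4 + 3/2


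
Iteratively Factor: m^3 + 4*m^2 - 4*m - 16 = (m + 2)*(m^2 + 2*m - 8) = (m + 2)*(m + 4)*(m - 2)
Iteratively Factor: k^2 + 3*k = (k + 3)*(k)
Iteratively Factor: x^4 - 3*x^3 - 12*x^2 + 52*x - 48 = (x - 3)*(x^3 - 12*x + 16) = (x - 3)*(x - 2)*(x^2 + 2*x - 8) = (x - 3)*(x - 2)*(x + 4)*(x - 2)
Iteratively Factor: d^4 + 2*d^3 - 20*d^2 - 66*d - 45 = (d + 1)*(d^3 + d^2 - 21*d - 45) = (d - 5)*(d + 1)*(d^2 + 6*d + 9) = (d - 5)*(d + 1)*(d + 3)*(d + 3)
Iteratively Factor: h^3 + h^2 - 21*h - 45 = (h - 5)*(h^2 + 6*h + 9) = (h - 5)*(h + 3)*(h + 3)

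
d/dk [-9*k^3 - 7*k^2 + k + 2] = -27*k^2 - 14*k + 1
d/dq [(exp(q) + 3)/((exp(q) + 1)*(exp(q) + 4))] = (-exp(2*q) - 6*exp(q) - 11)*exp(q)/(exp(4*q) + 10*exp(3*q) + 33*exp(2*q) + 40*exp(q) + 16)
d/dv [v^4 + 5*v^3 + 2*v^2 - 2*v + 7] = 4*v^3 + 15*v^2 + 4*v - 2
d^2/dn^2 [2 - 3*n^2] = -6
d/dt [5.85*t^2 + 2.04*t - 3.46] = 11.7*t + 2.04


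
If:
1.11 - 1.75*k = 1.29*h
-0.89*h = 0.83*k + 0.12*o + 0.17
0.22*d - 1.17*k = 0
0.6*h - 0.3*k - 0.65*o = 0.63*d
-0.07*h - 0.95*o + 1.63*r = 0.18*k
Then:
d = 4.56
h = -0.30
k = 0.86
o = -5.10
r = -2.89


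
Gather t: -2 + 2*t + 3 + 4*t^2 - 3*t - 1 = 4*t^2 - t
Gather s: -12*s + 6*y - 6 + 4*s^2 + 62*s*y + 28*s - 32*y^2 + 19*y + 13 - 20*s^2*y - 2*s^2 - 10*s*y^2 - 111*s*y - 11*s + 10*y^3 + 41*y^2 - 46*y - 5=s^2*(2 - 20*y) + s*(-10*y^2 - 49*y + 5) + 10*y^3 + 9*y^2 - 21*y + 2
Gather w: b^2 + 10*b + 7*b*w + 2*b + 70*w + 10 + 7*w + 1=b^2 + 12*b + w*(7*b + 77) + 11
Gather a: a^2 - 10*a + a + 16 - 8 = a^2 - 9*a + 8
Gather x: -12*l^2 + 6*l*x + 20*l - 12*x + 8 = -12*l^2 + 20*l + x*(6*l - 12) + 8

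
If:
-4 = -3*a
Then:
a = 4/3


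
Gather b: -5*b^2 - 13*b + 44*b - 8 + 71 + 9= -5*b^2 + 31*b + 72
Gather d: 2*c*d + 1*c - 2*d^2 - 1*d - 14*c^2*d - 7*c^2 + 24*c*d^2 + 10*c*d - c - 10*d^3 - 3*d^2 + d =-7*c^2 - 10*d^3 + d^2*(24*c - 5) + d*(-14*c^2 + 12*c)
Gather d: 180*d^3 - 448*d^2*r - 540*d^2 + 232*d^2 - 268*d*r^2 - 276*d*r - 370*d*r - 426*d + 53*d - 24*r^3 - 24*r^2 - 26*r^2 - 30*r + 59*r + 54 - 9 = 180*d^3 + d^2*(-448*r - 308) + d*(-268*r^2 - 646*r - 373) - 24*r^3 - 50*r^2 + 29*r + 45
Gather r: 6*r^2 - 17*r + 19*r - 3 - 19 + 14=6*r^2 + 2*r - 8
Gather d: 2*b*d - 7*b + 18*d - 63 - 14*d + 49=-7*b + d*(2*b + 4) - 14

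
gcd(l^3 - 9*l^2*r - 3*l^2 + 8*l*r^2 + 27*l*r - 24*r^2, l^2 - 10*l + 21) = l - 3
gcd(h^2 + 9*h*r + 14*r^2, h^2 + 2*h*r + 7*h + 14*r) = h + 2*r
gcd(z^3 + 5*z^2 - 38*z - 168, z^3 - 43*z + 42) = z^2 + z - 42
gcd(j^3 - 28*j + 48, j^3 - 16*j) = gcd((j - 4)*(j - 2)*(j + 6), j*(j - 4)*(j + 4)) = j - 4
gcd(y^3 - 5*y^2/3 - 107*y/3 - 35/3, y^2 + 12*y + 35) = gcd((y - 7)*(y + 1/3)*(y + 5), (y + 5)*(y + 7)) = y + 5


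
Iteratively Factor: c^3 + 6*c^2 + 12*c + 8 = (c + 2)*(c^2 + 4*c + 4) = (c + 2)^2*(c + 2)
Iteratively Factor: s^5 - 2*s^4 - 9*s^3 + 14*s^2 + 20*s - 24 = (s - 1)*(s^4 - s^3 - 10*s^2 + 4*s + 24) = (s - 1)*(s + 2)*(s^3 - 3*s^2 - 4*s + 12) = (s - 1)*(s + 2)^2*(s^2 - 5*s + 6) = (s - 3)*(s - 1)*(s + 2)^2*(s - 2)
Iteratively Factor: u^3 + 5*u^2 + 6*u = (u + 2)*(u^2 + 3*u) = u*(u + 2)*(u + 3)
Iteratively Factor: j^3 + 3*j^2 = (j)*(j^2 + 3*j) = j*(j + 3)*(j)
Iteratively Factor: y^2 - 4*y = (y - 4)*(y)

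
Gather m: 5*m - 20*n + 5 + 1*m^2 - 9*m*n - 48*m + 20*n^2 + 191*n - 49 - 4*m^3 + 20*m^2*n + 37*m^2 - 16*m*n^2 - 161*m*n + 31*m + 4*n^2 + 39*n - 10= -4*m^3 + m^2*(20*n + 38) + m*(-16*n^2 - 170*n - 12) + 24*n^2 + 210*n - 54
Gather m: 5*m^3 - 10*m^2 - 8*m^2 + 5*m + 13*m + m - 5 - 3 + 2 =5*m^3 - 18*m^2 + 19*m - 6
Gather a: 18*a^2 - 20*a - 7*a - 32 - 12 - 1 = 18*a^2 - 27*a - 45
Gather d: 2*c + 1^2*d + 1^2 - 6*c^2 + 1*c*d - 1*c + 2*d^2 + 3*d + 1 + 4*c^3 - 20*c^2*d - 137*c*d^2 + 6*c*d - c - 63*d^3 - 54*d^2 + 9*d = 4*c^3 - 6*c^2 - 63*d^3 + d^2*(-137*c - 52) + d*(-20*c^2 + 7*c + 13) + 2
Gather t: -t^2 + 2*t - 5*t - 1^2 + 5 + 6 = -t^2 - 3*t + 10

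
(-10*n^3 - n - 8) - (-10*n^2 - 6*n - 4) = -10*n^3 + 10*n^2 + 5*n - 4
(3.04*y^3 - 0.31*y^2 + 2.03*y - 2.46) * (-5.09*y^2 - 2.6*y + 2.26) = -15.4736*y^5 - 6.3261*y^4 - 2.6563*y^3 + 6.5428*y^2 + 10.9838*y - 5.5596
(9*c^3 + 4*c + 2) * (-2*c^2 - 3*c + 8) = -18*c^5 - 27*c^4 + 64*c^3 - 16*c^2 + 26*c + 16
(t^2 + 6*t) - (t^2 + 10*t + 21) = -4*t - 21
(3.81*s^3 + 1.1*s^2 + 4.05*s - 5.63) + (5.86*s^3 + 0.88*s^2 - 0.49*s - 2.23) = 9.67*s^3 + 1.98*s^2 + 3.56*s - 7.86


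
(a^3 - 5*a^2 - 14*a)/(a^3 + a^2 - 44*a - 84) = a/(a + 6)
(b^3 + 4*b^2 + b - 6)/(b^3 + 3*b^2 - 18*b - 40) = (b^2 + 2*b - 3)/(b^2 + b - 20)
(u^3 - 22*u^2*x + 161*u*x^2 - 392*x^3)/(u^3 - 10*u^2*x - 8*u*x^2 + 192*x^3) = (-u^2 + 14*u*x - 49*x^2)/(-u^2 + 2*u*x + 24*x^2)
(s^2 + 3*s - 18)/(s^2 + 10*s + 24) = (s - 3)/(s + 4)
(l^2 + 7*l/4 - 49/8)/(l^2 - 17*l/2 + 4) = (8*l^2 + 14*l - 49)/(4*(2*l^2 - 17*l + 8))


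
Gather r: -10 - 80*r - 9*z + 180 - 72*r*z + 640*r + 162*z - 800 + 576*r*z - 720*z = r*(504*z + 560) - 567*z - 630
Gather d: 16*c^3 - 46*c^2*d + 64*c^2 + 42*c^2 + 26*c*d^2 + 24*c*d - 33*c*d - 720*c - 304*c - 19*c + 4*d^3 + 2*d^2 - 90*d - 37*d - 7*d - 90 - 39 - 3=16*c^3 + 106*c^2 - 1043*c + 4*d^3 + d^2*(26*c + 2) + d*(-46*c^2 - 9*c - 134) - 132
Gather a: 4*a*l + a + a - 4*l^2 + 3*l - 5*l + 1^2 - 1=a*(4*l + 2) - 4*l^2 - 2*l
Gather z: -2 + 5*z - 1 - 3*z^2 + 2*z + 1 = -3*z^2 + 7*z - 2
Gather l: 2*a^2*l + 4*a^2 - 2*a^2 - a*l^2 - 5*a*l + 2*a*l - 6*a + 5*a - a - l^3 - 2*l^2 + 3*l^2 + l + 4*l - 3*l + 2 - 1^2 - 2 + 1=2*a^2 - 2*a - l^3 + l^2*(1 - a) + l*(2*a^2 - 3*a + 2)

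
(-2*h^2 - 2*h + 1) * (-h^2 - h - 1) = 2*h^4 + 4*h^3 + 3*h^2 + h - 1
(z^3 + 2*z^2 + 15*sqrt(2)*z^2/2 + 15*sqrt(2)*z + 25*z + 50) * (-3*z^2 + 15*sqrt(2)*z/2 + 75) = -3*z^5 - 15*sqrt(2)*z^4 - 6*z^4 - 30*sqrt(2)*z^3 + 225*z^3/2 + 225*z^2 + 750*sqrt(2)*z^2 + 1875*z + 1500*sqrt(2)*z + 3750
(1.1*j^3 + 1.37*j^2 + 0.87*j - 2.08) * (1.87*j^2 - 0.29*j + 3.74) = 2.057*j^5 + 2.2429*j^4 + 5.3436*j^3 + 0.981900000000001*j^2 + 3.857*j - 7.7792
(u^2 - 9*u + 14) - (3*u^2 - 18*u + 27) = -2*u^2 + 9*u - 13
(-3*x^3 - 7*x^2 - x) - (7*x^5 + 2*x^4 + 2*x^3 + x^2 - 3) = -7*x^5 - 2*x^4 - 5*x^3 - 8*x^2 - x + 3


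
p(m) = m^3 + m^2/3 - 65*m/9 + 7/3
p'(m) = 3*m^2 + 2*m/3 - 65/9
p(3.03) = 11.33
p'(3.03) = 22.34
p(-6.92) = -263.10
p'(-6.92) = 131.82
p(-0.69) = 7.15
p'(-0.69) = -6.25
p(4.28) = 55.93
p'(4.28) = 50.59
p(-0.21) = 3.86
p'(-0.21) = -7.23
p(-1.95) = 10.27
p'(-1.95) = 2.89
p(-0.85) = 8.10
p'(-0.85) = -5.62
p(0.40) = -0.44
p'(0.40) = -6.48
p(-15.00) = -3189.33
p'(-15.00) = 657.78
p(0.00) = 2.33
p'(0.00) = -7.22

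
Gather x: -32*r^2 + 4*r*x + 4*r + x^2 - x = -32*r^2 + 4*r + x^2 + x*(4*r - 1)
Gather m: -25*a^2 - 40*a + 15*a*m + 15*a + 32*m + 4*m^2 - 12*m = -25*a^2 - 25*a + 4*m^2 + m*(15*a + 20)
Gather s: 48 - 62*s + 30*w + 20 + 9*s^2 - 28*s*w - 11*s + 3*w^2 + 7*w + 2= 9*s^2 + s*(-28*w - 73) + 3*w^2 + 37*w + 70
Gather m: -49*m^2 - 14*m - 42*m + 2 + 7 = -49*m^2 - 56*m + 9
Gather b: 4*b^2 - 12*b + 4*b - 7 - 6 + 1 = 4*b^2 - 8*b - 12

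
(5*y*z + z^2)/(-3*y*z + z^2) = (-5*y - z)/(3*y - z)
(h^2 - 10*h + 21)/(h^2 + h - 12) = (h - 7)/(h + 4)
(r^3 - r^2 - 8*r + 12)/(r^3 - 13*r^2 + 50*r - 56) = (r^2 + r - 6)/(r^2 - 11*r + 28)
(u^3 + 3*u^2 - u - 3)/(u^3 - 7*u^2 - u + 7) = (u + 3)/(u - 7)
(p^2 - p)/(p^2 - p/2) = 2*(p - 1)/(2*p - 1)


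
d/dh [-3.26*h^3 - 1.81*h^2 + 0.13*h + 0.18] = -9.78*h^2 - 3.62*h + 0.13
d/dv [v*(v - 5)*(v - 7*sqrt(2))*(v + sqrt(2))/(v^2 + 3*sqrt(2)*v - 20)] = (2*v^5 - 5*v^4 + 3*sqrt(2)*v^4 - 152*v^3 - 30*sqrt(2)*v^3 + 410*v^2 + 318*sqrt(2)*v^2 - 1200*sqrt(2)*v + 560*v - 1400)/(v^4 + 6*sqrt(2)*v^3 - 22*v^2 - 120*sqrt(2)*v + 400)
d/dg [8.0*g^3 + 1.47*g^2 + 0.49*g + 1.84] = 24.0*g^2 + 2.94*g + 0.49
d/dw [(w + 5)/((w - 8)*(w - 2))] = (-w^2 - 10*w + 66)/(w^4 - 20*w^3 + 132*w^2 - 320*w + 256)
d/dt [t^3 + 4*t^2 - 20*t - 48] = 3*t^2 + 8*t - 20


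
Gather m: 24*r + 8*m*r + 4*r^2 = 8*m*r + 4*r^2 + 24*r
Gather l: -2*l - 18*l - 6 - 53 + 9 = -20*l - 50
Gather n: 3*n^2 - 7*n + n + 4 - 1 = 3*n^2 - 6*n + 3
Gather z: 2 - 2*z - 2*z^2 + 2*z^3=2*z^3 - 2*z^2 - 2*z + 2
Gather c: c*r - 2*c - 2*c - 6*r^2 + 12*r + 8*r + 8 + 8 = c*(r - 4) - 6*r^2 + 20*r + 16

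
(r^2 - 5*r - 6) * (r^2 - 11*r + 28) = r^4 - 16*r^3 + 77*r^2 - 74*r - 168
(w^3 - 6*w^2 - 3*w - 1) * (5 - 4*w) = -4*w^4 + 29*w^3 - 18*w^2 - 11*w - 5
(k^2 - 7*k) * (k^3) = k^5 - 7*k^4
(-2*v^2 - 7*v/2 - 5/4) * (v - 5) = -2*v^3 + 13*v^2/2 + 65*v/4 + 25/4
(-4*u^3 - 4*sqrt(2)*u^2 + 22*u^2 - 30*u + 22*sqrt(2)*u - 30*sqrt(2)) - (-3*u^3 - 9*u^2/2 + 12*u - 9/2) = -u^3 - 4*sqrt(2)*u^2 + 53*u^2/2 - 42*u + 22*sqrt(2)*u - 30*sqrt(2) + 9/2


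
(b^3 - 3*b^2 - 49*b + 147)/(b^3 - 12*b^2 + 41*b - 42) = (b + 7)/(b - 2)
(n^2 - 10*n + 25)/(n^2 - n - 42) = (-n^2 + 10*n - 25)/(-n^2 + n + 42)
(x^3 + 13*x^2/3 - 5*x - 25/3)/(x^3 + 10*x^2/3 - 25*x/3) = (x + 1)/x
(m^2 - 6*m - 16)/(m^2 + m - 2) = (m - 8)/(m - 1)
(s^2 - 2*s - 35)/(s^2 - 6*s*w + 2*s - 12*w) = (s^2 - 2*s - 35)/(s^2 - 6*s*w + 2*s - 12*w)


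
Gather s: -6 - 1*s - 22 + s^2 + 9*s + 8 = s^2 + 8*s - 20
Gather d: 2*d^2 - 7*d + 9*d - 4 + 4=2*d^2 + 2*d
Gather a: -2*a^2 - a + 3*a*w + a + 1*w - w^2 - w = -2*a^2 + 3*a*w - w^2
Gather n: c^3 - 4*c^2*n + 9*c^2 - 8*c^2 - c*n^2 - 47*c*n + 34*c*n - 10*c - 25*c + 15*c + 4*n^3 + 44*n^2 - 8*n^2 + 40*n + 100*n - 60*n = c^3 + c^2 - 20*c + 4*n^3 + n^2*(36 - c) + n*(-4*c^2 - 13*c + 80)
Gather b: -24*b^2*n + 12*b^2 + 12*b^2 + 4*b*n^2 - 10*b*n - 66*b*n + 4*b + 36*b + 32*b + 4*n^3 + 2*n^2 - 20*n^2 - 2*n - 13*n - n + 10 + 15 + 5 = b^2*(24 - 24*n) + b*(4*n^2 - 76*n + 72) + 4*n^3 - 18*n^2 - 16*n + 30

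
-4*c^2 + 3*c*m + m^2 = (-c + m)*(4*c + m)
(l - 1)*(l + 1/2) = l^2 - l/2 - 1/2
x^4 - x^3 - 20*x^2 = x^2*(x - 5)*(x + 4)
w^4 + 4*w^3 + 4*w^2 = w^2*(w + 2)^2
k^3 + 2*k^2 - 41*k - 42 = (k - 6)*(k + 1)*(k + 7)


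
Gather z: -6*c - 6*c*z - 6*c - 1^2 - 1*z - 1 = -12*c + z*(-6*c - 1) - 2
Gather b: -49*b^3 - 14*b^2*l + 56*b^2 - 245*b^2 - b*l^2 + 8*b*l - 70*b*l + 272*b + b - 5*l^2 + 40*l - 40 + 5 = -49*b^3 + b^2*(-14*l - 189) + b*(-l^2 - 62*l + 273) - 5*l^2 + 40*l - 35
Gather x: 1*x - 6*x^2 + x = -6*x^2 + 2*x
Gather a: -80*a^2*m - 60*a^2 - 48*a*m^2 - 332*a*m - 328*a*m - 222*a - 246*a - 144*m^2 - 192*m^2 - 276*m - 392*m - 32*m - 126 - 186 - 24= a^2*(-80*m - 60) + a*(-48*m^2 - 660*m - 468) - 336*m^2 - 700*m - 336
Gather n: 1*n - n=0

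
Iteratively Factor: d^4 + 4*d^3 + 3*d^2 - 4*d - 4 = (d + 2)*(d^3 + 2*d^2 - d - 2) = (d + 1)*(d + 2)*(d^2 + d - 2) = (d - 1)*(d + 1)*(d + 2)*(d + 2)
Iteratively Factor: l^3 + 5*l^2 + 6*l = (l + 2)*(l^2 + 3*l) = (l + 2)*(l + 3)*(l)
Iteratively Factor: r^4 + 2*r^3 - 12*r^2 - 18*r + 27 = (r - 3)*(r^3 + 5*r^2 + 3*r - 9) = (r - 3)*(r - 1)*(r^2 + 6*r + 9) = (r - 3)*(r - 1)*(r + 3)*(r + 3)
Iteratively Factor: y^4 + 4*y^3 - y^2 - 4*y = (y)*(y^3 + 4*y^2 - y - 4) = y*(y + 1)*(y^2 + 3*y - 4) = y*(y - 1)*(y + 1)*(y + 4)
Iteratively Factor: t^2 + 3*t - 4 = (t + 4)*(t - 1)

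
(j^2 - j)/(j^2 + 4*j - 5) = j/(j + 5)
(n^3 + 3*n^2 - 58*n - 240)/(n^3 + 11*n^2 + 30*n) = (n - 8)/n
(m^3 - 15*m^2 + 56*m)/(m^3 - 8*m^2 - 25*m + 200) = m*(m - 7)/(m^2 - 25)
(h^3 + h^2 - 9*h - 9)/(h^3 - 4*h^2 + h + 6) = (h + 3)/(h - 2)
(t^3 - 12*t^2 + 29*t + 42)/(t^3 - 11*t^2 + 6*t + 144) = (t^2 - 6*t - 7)/(t^2 - 5*t - 24)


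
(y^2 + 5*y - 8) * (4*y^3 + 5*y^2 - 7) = 4*y^5 + 25*y^4 - 7*y^3 - 47*y^2 - 35*y + 56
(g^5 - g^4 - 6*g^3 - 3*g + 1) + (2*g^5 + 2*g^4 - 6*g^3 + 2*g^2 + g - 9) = 3*g^5 + g^4 - 12*g^3 + 2*g^2 - 2*g - 8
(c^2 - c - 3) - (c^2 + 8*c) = -9*c - 3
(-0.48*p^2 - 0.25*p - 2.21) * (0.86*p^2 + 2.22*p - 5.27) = -0.4128*p^4 - 1.2806*p^3 + 0.0739999999999998*p^2 - 3.5887*p + 11.6467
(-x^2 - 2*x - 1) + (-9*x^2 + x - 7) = -10*x^2 - x - 8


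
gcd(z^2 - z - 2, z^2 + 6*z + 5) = z + 1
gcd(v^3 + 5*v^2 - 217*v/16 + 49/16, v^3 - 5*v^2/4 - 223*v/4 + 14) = v^2 + 27*v/4 - 7/4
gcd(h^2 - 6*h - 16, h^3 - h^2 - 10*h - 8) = h + 2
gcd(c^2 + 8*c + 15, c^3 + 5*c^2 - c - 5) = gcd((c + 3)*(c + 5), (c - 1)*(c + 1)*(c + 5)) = c + 5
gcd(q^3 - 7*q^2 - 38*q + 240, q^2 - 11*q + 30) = q - 5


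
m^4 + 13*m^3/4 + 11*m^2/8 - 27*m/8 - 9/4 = (m - 1)*(m + 3/4)*(m + 3/2)*(m + 2)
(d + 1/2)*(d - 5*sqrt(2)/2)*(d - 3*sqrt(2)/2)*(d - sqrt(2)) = d^4 - 5*sqrt(2)*d^3 + d^3/2 - 5*sqrt(2)*d^2/2 + 31*d^2/2 - 15*sqrt(2)*d/2 + 31*d/4 - 15*sqrt(2)/4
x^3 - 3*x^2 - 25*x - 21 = (x - 7)*(x + 1)*(x + 3)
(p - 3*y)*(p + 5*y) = p^2 + 2*p*y - 15*y^2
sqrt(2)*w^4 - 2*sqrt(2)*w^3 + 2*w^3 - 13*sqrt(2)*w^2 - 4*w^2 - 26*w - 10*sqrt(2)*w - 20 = (w - 5)*(w + 2)*(w + sqrt(2))*(sqrt(2)*w + sqrt(2))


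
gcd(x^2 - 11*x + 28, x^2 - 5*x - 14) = x - 7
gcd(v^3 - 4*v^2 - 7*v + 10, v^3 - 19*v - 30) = v^2 - 3*v - 10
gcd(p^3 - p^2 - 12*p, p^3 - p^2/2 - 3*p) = p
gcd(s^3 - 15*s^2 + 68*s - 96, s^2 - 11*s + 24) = s^2 - 11*s + 24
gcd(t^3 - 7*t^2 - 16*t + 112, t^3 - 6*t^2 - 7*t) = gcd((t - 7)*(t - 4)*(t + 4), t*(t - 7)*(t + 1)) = t - 7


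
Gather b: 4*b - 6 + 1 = 4*b - 5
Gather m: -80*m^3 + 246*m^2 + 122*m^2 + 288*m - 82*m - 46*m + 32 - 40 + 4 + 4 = -80*m^3 + 368*m^2 + 160*m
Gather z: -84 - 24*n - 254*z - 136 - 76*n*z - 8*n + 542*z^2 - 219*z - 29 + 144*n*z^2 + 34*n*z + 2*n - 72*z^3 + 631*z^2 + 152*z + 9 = -30*n - 72*z^3 + z^2*(144*n + 1173) + z*(-42*n - 321) - 240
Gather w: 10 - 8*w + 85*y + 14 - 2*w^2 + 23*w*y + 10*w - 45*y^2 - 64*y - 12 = -2*w^2 + w*(23*y + 2) - 45*y^2 + 21*y + 12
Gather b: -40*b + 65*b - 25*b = 0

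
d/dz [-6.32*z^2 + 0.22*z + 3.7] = 0.22 - 12.64*z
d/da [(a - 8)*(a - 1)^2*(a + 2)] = 4*a^3 - 24*a^2 - 6*a + 26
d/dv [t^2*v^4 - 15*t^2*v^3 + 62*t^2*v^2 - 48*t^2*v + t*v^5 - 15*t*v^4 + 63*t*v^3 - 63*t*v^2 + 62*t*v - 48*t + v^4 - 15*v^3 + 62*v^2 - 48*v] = 4*t^2*v^3 - 45*t^2*v^2 + 124*t^2*v - 48*t^2 + 5*t*v^4 - 60*t*v^3 + 189*t*v^2 - 126*t*v + 62*t + 4*v^3 - 45*v^2 + 124*v - 48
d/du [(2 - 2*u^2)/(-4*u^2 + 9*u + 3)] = 2*(-9*u^2 + 2*u - 9)/(16*u^4 - 72*u^3 + 57*u^2 + 54*u + 9)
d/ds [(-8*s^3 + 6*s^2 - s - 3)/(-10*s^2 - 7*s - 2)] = (80*s^4 + 112*s^3 - 4*s^2 - 84*s - 19)/(100*s^4 + 140*s^3 + 89*s^2 + 28*s + 4)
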